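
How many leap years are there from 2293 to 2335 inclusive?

9

Years divisible by 4 in [2293, 2335]: 2296, 2300, 2304, 2308, 2312, 2316, 2320, 2324, 2328, 2332.
Of these, 2300 is divisible by 100 but not 400, so not leap.
Leap years: 10 − 1 = 9.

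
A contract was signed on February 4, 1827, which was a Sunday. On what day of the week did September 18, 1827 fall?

Tuesday

February 1827: 28 − 4 = 24 days remain (1827 is not a leap year, so February has 28 days).
Then March (31), April (30), May (31), June (30), July (31), August (31): 31 + 30 + 31 + 30 + 31 + 31 = 184 days.
September 1–18, 1827: 18 days.
Total: 24 + 184 + 18 = 226 days.
226 mod 7 = 2, so 2 days after Sunday is Tuesday.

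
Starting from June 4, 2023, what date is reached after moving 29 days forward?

July 3, 2023

Count 29 days after June 4, 2023:
June 2023: 30 − 4 = 26 days remain.
July 1–3, 2023: 3 days.
Total: 26 + 3 = 29 days.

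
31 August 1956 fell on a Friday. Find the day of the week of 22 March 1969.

Day-of-year of August 31, 1956: 244.
Day-of-year of March 22, 1969: 81.
1956 has 366 days, so 366 − 244 = 122 days remain in 1956.
Full years 1957–1968: 9 common + 3 leap = 9×365 + 3×366 = 4383 days.
Total: 122 + 4383 + 81 = 4586 days.
4586 mod 7 = 1, so 1 day after Friday is Saturday.

Saturday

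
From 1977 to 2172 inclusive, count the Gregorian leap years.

Years divisible by 4: 1980, 1984, …, 2172 — 49 in all.
Of these, 2100 is divisible by 100 but not 400, so not leap.
2000 is divisible by 400, so still leap.
Leap years: 49 − 1 = 48.

48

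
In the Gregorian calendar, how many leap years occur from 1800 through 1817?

4

Years divisible by 4 in [1800, 1817]: 1800, 1804, 1808, 1812, 1816.
Of these, 1800 is divisible by 100 but not 400, so not leap.
Leap years: 5 − 1 = 4.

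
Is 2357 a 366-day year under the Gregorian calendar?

No

2357 is not a leap year.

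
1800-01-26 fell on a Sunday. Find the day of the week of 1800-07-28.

January 1800: 31 − 26 = 5 days remain.
Then February 1800 (28), March (31), April (30), May (31), June (30): 28 + 31 + 30 + 31 + 30 = 150 days.
July 1–28, 1800: 28 days.
Total: 5 + 150 + 28 = 183 days.
183 mod 7 = 1, so 1 day after Sunday is Monday.

Monday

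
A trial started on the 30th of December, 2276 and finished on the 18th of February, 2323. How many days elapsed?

16850

From December 30, 2276 to December 30, 2322: 46 years, of which 10 contain a Feb 29 — 36×365 + 10×366 = 16800 days.
(2300 is not a leap year (divisible by 100 but not 400).)
December 2322: 31 − 30 = 1 day remains.
Then January (31): 31 days.
February 1–18, 2323: 18 days (2323 is not a leap year).
Residual: 50 days.
Total: 16850 days.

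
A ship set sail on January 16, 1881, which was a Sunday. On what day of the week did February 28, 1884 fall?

Day-of-year of January 16, 1881: 16.
Day-of-year of February 28, 1884: 59.
1881 has 365 days, so 365 − 16 = 349 days remain in 1881.
Full years: 1882: 365; 1883: 365. Sum = 730.
Total: 349 + 730 + 59 = 1138 days.
1138 mod 7 = 4, so 4 days after Sunday is Thursday.

Thursday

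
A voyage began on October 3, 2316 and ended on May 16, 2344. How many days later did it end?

10087

Day-of-year of October 3, 2316: 277.
Day-of-year of May 16, 2344: 137.
2316 has 366 days, so 366 − 277 = 89 days remain in 2316.
Full years 2317–2343: 21 common + 6 leap = 21×365 + 6×366 = 9861 days.
Total: 89 + 9861 + 137 = 10087 days.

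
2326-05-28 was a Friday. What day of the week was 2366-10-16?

Sunday

From May 28, 2326 to May 28, 2366: 40 years, of which 10 contain a Feb 29 — 30×365 + 10×366 = 14610 days.
May 2366: 31 − 28 = 3 days remain.
Then June (30), July (31), August (31), September (30): 30 + 31 + 31 + 30 = 122 days.
October 1–16, 2366: 16 days.
Residual: 141 days.
Total: 14751 days.
14751 mod 7 = 2, so 2 days after Friday is Sunday.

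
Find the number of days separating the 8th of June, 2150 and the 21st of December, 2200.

18458

From June 8, 2150 to June 8, 2200: 50 years, of which 12 contain a Feb 29 — 38×365 + 12×366 = 18262 days.
(2200 is not a leap year (divisible by 100 but not 400).)
June 2200: 30 − 8 = 22 days remain.
Then July (31), August (31), September (30), October (31), November (30): 31 + 31 + 30 + 31 + 30 = 153 days.
December 1–21, 2200: 21 days.
Residual: 196 days.
Total: 18458 days.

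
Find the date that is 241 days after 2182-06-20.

2183-02-16

Count 241 days after June 20, 2182:
June 2182: 30 − 20 = 10 days remain.
Then July (31), August (31), September (30), October (31), November (30), December (31), January (31): 31 + 31 + 30 + 31 + 30 + 31 + 31 = 215 days.
February 1–16, 2183: 16 days (2183 is not a leap year).
Total: 10 + 215 + 16 = 241 days.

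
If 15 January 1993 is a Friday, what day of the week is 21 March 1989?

Count forward from the earlier date (March 21, 1989) to the later (January 15, 1993):
Day-of-year of March 21, 1989: 80.
Day-of-year of January 15, 1993: 15.
1989 has 365 days, so 365 − 80 = 285 days remain in 1989.
Full years: 1990: 365; 1991: 365; 1992: 366. Sum = 1096.
Total: 285 + 1096 + 15 = 1396 days.
1396 mod 7 = 3, so 3 days before Friday is Tuesday.

Tuesday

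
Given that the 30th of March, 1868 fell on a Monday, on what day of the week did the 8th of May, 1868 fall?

March 1868: 31 − 30 = 1 day remains.
Then April (30): 30 days.
May 1–8, 1868: 8 days.
Total: 1 + 30 + 8 = 39 days.
39 mod 7 = 4, so 4 days after Monday is Friday.

Friday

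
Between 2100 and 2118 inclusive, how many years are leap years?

4

Years divisible by 4 in [2100, 2118]: 2100, 2104, 2108, 2112, 2116.
Of these, 2100 is divisible by 100 but not 400, so not leap.
Leap years: 5 − 1 = 4.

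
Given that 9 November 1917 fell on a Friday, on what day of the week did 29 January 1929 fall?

From November 9, 1917 to November 9, 1928: 11 years, of which 3 contain a Feb 29 — 8×365 + 3×366 = 4018 days.
November 1928: 30 − 9 = 21 days remain.
Then December (31): 31 days.
January 1–29, 1929: 29 days.
Residual: 81 days.
Total: 4099 days.
4099 mod 7 = 4, so 4 days after Friday is Tuesday.

Tuesday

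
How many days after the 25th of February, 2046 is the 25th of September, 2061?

Day-of-year of February 25, 2046: 56.
Day-of-year of September 25, 2061: 268.
2046 has 365 days, so 365 − 56 = 309 days remain in 2046.
Full years 2047–2060: 10 common + 4 leap = 10×365 + 4×366 = 5114 days.
Total: 309 + 5114 + 268 = 5691 days.

5691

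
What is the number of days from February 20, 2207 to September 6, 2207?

February 2207: 28 − 20 = 8 days remain (2207 is not a leap year, so February has 28 days).
Then March (31), April (30), May (31), June (30), July (31), August (31): 31 + 30 + 31 + 30 + 31 + 31 = 184 days.
September 1–6, 2207: 6 days.
Total: 8 + 184 + 6 = 198 days.

198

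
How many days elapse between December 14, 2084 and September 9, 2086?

Day-of-year of December 14, 2084: 349.
Day-of-year of September 9, 2086: 252.
2084 has 366 days, so 366 − 349 = 17 days remain in 2084.
Full years: 2085: 365. Sum = 365.
Total: 17 + 365 + 252 = 634 days.

634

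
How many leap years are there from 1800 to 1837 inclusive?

Years divisible by 4 in [1800, 1837]: 1800, 1804, 1808, 1812, 1816, 1820, 1824, 1828, 1832, 1836.
Of these, 1800 is divisible by 100 but not 400, so not leap.
Leap years: 10 − 1 = 9.

9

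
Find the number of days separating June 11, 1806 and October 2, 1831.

From June 11, 1806 to June 11, 1831: 25 years, of which 6 contain a Feb 29 — 19×365 + 6×366 = 9131 days.
June 1831: 30 − 11 = 19 days remain.
Then July (31), August (31), September (30): 31 + 31 + 30 = 92 days.
October 1–2, 1831: 2 days.
Residual: 113 days.
Total: 9244 days.

9244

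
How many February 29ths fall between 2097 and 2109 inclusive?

2

Years divisible by 4 in [2097, 2109]: 2100, 2104, 2108.
Of these, 2100 is divisible by 100 but not 400, so not leap.
Leap years: 3 − 1 = 2.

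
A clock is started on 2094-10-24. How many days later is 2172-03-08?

From October 24, 2094 to October 24, 2171: 77 years, of which 18 contain a Feb 29 — 59×365 + 18×366 = 28123 days.
(2100 is not a leap year (divisible by 100 but not 400).)
October 2171: 31 − 24 = 7 days remain.
Then November (30), December (31), January (31), February 2172 (29): 30 + 31 + 31 + 29 = 121 days.
March 1–8, 2172: 8 days.
Residual: 136 days.
Total: 28259 days.

28259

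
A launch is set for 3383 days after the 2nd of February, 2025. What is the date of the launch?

the 9th of May, 2034

Count 3383 days after February 2, 2025:
From February 2, 2025 to February 2, 2034: 9 years, of which 2 contain a Feb 29 — 7×365 + 2×366 = 3287 days.
February 2034: 28 − 2 = 26 days remain (2034 is not a leap year, so February has 28 days).
Then March (31), April (30): 31 + 30 = 61 days.
May 1–9, 2034: 9 days.
Residual: 96 days.
Total: 3383 days.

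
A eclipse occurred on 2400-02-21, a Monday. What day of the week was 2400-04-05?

Wednesday

February 2400: 29 − 21 = 8 days remain (2400 is a leap year (divisible by 400), so February has 29 days).
Then March (31): 31 days.
April 1–5, 2400: 5 days.
Total: 8 + 31 + 5 = 44 days.
44 mod 7 = 2, so 2 days after Monday is Wednesday.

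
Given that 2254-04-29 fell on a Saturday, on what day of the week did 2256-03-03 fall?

Monday

April 2254: 30 − 29 = 1 day remains.
Then 22 full months totalling 670 days.
March 1–3, 2256: 3 days.
Total: 1 + 670 + 3 = 674 days.
674 mod 7 = 2, so 2 days after Saturday is Monday.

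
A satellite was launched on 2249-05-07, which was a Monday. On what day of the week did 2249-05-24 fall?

Within May 2249: 24 − 7 = 17 days.
17 mod 7 = 3, so 3 days after Monday is Thursday.

Thursday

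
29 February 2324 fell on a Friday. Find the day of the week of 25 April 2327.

February 2324: 29 − 29 = 0 days remain (2324 is a leap year, so February has 29 days).
Then 37 full months totalling 1126 days.
April 1–25, 2327: 25 days.
Residual: 1151 days.
Total: 1151 days.
1151 mod 7 = 3, so 3 days after Friday is Monday.

Monday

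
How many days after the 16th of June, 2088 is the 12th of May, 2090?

June 16, 2088 → June 16, 2089: 365 days.
June 2089: 30 − 16 = 14 days remain.
Then 10 full months totalling 304 days.
May 1–12, 2090: 12 days.
Residual: 330 days.
Total: 695 days.

695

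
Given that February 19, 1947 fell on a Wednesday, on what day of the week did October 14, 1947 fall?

Tuesday

February 1947: 28 − 19 = 9 days remain (1947 is not a leap year, so February has 28 days).
Then March (31), April (30), May (31), June (30), July (31), August (31), September (30): 31 + 30 + 31 + 30 + 31 + 31 + 30 = 214 days.
October 1–14, 1947: 14 days.
Total: 9 + 214 + 14 = 237 days.
237 mod 7 = 6, so 6 days after Wednesday is Tuesday.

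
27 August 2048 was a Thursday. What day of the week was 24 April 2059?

Thursday

Day-of-year of August 27, 2048: 240.
Day-of-year of April 24, 2059: 114.
2048 has 366 days, so 366 − 240 = 126 days remain in 2048.
Full years 2049–2058: 8 common + 2 leap = 8×365 + 2×366 = 3652 days.
Total: 126 + 3652 + 114 = 3892 days.
3892 is a multiple of 7, so 24 April 2059 falls on the same weekday: Thursday.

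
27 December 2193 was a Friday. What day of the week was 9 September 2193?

Monday

Count forward from the earlier date (September 9, 2193) to the later (December 27, 2193):
September 2193: 30 − 9 = 21 days remain.
Then October (31), November (30): 31 + 30 = 61 days.
December 1–27, 2193: 27 days.
Total: 21 + 61 + 27 = 109 days.
109 mod 7 = 4, so 4 days before Friday is Monday.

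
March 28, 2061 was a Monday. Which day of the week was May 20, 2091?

Sunday

From March 28, 2061 to March 28, 2091: 30 years, of which 7 contain a Feb 29 — 23×365 + 7×366 = 10957 days.
March 2091: 31 − 28 = 3 days remain.
Then April (30): 30 days.
May 1–20, 2091: 20 days.
Residual: 53 days.
Total: 11010 days.
11010 mod 7 = 6, so 6 days after Monday is Sunday.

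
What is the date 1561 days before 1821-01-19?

1816-10-11

Count 1561 days before January 19, 1821:
October 11, 1816 → October 11, 1817: 365 days.
October 11, 1817 → October 11, 1818: 365 days.
October 11, 1818 → October 11, 1819: 365 days.
October 11, 1819 → October 11, 1820: 366 days (1820 is a leap year).
October 1820: 31 − 11 = 20 days remain.
Then November (30), December (31): 30 + 31 = 61 days.
January 1–19, 1821: 19 days.
Residual: 100 days.
Total: 1561 days.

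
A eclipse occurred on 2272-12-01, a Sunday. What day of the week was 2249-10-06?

Saturday

Count forward from the earlier date (October 6, 2249) to the later (December 1, 2272):
Day-of-year of October 6, 2249: 279.
Day-of-year of December 1, 2272: 336.
2249 has 365 days, so 365 − 279 = 86 days remain in 2249.
Full years 2250–2271: 17 common + 5 leap = 17×365 + 5×366 = 8035 days.
Total: 86 + 8035 + 336 = 8457 days.
8457 mod 7 = 1, so 1 day before Sunday is Saturday.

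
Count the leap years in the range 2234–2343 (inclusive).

Years divisible by 4: 2236, 2240, …, 2340 — 27 in all.
Of these, 2300 is divisible by 100 but not 400, so not leap.
Leap years: 27 − 1 = 26.

26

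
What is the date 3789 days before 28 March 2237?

12 November 2226

Count 3789 days before March 28, 2237:
From November 12, 2226 to November 12, 2236: 10 years, of which 3 contain a Feb 29 — 7×365 + 3×366 = 3653 days.
November 2236: 30 − 12 = 18 days remain.
Then December (31), January (31), February 2237 (28): 31 + 31 + 28 = 90 days.
March 1–28, 2237: 28 days.
Residual: 136 days.
Total: 3789 days.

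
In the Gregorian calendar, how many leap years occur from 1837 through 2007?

41

Years divisible by 4: 1840, 1844, …, 2004 — 42 in all.
Of these, 1900 is divisible by 100 but not 400, so not leap.
2000 is divisible by 400, so still leap.
Leap years: 42 − 1 = 41.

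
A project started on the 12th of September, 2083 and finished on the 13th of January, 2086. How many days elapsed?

854

September 12, 2083 → September 12, 2084: 366 days (2084 is a leap year).
September 12, 2084 → September 12, 2085: 365 days.
September 2085: 30 − 12 = 18 days remain.
Then October (31), November (30), December (31): 31 + 30 + 31 = 92 days.
January 1–13, 2086: 13 days.
Residual: 123 days.
Total: 854 days.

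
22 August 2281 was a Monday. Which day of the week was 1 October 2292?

Saturday

From August 22, 2281 to August 22, 2292: 11 years, of which 3 contain a Feb 29 — 8×365 + 3×366 = 4018 days.
August 2292: 31 − 22 = 9 days remain.
Then September (30): 30 days.
October 1, 2292: 1 day.
Residual: 40 days.
Total: 4058 days.
4058 mod 7 = 5, so 5 days after Monday is Saturday.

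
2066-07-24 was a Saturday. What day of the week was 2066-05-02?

Count forward from the earlier date (May 2, 2066) to the later (July 24, 2066):
May 2066: 31 − 2 = 29 days remain.
Then June (30): 30 days.
July 1–24, 2066: 24 days.
Total: 29 + 30 + 24 = 83 days.
83 mod 7 = 6, so 6 days before Saturday is Sunday.

Sunday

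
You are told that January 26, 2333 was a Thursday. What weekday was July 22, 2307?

Monday

Count forward from the earlier date (July 22, 2307) to the later (January 26, 2333):
From July 22, 2307 to July 22, 2332: 25 years, of which 7 contain a Feb 29 — 18×365 + 7×366 = 9132 days.
July 2332: 31 − 22 = 9 days remain.
Then August (31), September (30), October (31), November (30), December (31): 31 + 30 + 31 + 30 + 31 = 153 days.
January 1–26, 2333: 26 days.
Residual: 188 days.
Total: 9320 days.
9320 mod 7 = 3, so 3 days before Thursday is Monday.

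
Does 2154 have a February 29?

No

2154 is not a leap year.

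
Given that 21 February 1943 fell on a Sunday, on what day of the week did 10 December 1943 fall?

February 1943: 28 − 21 = 7 days remain (1943 is not a leap year, so February has 28 days).
Then 9 full months totalling 275 days.
December 1–10, 1943: 10 days.
Total: 7 + 275 + 10 = 292 days.
292 mod 7 = 5, so 5 days after Sunday is Friday.

Friday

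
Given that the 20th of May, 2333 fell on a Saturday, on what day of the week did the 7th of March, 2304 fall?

Monday

Count forward from the earlier date (March 7, 2304) to the later (May 20, 2333):
From March 7, 2304 to March 7, 2333: 29 years, of which 7 contain a Feb 29 — 22×365 + 7×366 = 10592 days.
March 2333: 31 − 7 = 24 days remain.
Then April (30): 30 days.
May 1–20, 2333: 20 days.
Residual: 74 days.
Total: 10666 days.
10666 mod 7 = 5, so 5 days before Saturday is Monday.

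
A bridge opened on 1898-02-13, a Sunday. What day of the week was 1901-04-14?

February 13, 1898 → February 13, 1899: 365 days.
February 13, 1899 → February 13, 1900: 365 days.
February 13, 1900 → February 13, 1901: 365 days (1900 is not a leap year (divisible by 100 but not 400)).
February 1901: 28 − 13 = 15 days remain (1901 is not a leap year, so February has 28 days).
Then March (31): 31 days.
April 1–14, 1901: 14 days.
Residual: 60 days.
Total: 1155 days.
1155 is a multiple of 7, so 1901-04-14 falls on the same weekday: Sunday.

Sunday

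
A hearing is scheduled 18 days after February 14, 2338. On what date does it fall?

March 4, 2338

Count 18 days after February 14, 2338:
February 2338: 28 − 14 = 14 days remain (2338 is not a leap year, so February has 28 days).
March 1–4, 2338: 4 days.
Total: 14 + 4 = 18 days.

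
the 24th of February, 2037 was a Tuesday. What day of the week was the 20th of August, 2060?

Day-of-year of February 24, 2037: 55.
Day-of-year of August 20, 2060: 233.
2037 has 365 days, so 365 − 55 = 310 days remain in 2037.
Full years 2038–2059: 17 common + 5 leap = 17×365 + 5×366 = 8035 days.
Total: 310 + 8035 + 233 = 8578 days.
8578 mod 7 = 3, so 3 days after Tuesday is Friday.

Friday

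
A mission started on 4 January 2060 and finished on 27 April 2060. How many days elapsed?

114

January 2060: 31 − 4 = 27 days remain.
Then February 2060 (29), March (31): 29 + 31 = 60 days.
April 1–27, 2060: 27 days.
Total: 27 + 60 + 27 = 114 days.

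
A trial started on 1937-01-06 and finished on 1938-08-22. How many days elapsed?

593

January 1937: 31 − 6 = 25 days remain.
Then 18 full months totalling 546 days.
August 1–22, 1938: 22 days.
Total: 25 + 546 + 22 = 593 days.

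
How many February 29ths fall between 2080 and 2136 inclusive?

14

Years divisible by 4: 2080, 2084, …, 2136 — 15 in all.
Of these, 2100 is divisible by 100 but not 400, so not leap.
Leap years: 15 − 1 = 14.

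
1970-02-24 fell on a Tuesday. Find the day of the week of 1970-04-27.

Monday

February 1970: 28 − 24 = 4 days remain (1970 is not a leap year, so February has 28 days).
Then March (31): 31 days.
April 1–27, 1970: 27 days.
Total: 4 + 31 + 27 = 62 days.
62 mod 7 = 6, so 6 days after Tuesday is Monday.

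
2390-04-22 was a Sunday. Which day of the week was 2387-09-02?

Wednesday

Count forward from the earlier date (September 2, 2387) to the later (April 22, 2390):
September 2, 2387 → September 2, 2388: 366 days (2388 is a leap year).
September 2, 2388 → September 2, 2389: 365 days.
September 2389: 30 − 2 = 28 days remain.
Then October (31), November (30), December (31), January (31), February 2390 (28), March (31): 31 + 30 + 31 + 31 + 28 + 31 = 182 days.
April 1–22, 2390: 22 days.
Residual: 232 days.
Total: 963 days.
963 mod 7 = 4, so 4 days before Sunday is Wednesday.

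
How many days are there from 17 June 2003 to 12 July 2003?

June 2003: 30 − 17 = 13 days remain.
July 1–12, 2003: 12 days.
Total: 13 + 12 = 25 days.

25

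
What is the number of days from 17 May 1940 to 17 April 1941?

May 1940: 31 − 17 = 14 days remain.
Then 10 full months totalling 304 days.
April 1–17, 1941: 17 days.
Total: 14 + 304 + 17 = 335 days.

335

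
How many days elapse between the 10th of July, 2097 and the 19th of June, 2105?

2900

From July 10, 2097 to July 10, 2104: 7 years, of which 1 contains a Feb 29 — 6×365 + 1×366 = 2556 days.
(2100 is not a leap year (divisible by 100 but not 400).)
July 2104: 31 − 10 = 21 days remain.
Then 10 full months totalling 304 days.
June 1–19, 2105: 19 days.
Residual: 344 days.
Total: 2900 days.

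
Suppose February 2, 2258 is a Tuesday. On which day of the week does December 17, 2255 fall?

Monday

Count forward from the earlier date (December 17, 2255) to the later (February 2, 2258):
December 17, 2255 → December 17, 2256: 366 days (2256 is a leap year).
December 17, 2256 → December 17, 2257: 365 days.
December 2257: 31 − 17 = 14 days remain.
Then January (31): 31 days.
February 1–2, 2258: 2 days (2258 is not a leap year).
Residual: 47 days.
Total: 778 days.
778 mod 7 = 1, so 1 day before Tuesday is Monday.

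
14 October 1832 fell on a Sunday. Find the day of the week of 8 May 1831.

Sunday

Count forward from the earlier date (May 8, 1831) to the later (October 14, 1832):
May 1831: 31 − 8 = 23 days remain.
Then 16 full months totalling 488 days.
October 1–14, 1832: 14 days.
Total: 23 + 488 + 14 = 525 days.
525 is a multiple of 7, so 8 May 1831 falls on the same weekday: Sunday.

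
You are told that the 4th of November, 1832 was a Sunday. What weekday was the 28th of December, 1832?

Friday

November 1832: 30 − 4 = 26 days remain.
December 1–28, 1832: 28 days.
Total: 26 + 28 = 54 days.
54 mod 7 = 5, so 5 days after Sunday is Friday.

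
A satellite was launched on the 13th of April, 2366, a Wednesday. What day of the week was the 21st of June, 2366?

Tuesday

April 2366: 30 − 13 = 17 days remain.
Then May (31): 31 days.
June 1–21, 2366: 21 days.
Total: 17 + 31 + 21 = 69 days.
69 mod 7 = 6, so 6 days after Wednesday is Tuesday.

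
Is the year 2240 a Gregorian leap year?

Yes

2240 is a leap year.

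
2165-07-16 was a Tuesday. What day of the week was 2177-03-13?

Thursday

From July 16, 2165 to July 16, 2176: 11 years, of which 3 contain a Feb 29 — 8×365 + 3×366 = 4018 days.
July 2176: 31 − 16 = 15 days remain.
Then August (31), September (30), October (31), November (30), December (31), January (31), February 2177 (28): 31 + 30 + 31 + 30 + 31 + 31 + 28 = 212 days.
March 1–13, 2177: 13 days.
Residual: 240 days.
Total: 4258 days.
4258 mod 7 = 2, so 2 days after Tuesday is Thursday.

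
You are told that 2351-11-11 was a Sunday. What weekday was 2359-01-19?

Day-of-year of November 11, 2351: 315.
Day-of-year of January 19, 2359: 19.
2351 has 365 days, so 365 − 315 = 50 days remain in 2351.
Full years 2352–2358: 5 common + 2 leap = 5×365 + 2×366 = 2557 days.
Total: 50 + 2557 + 19 = 2626 days.
2626 mod 7 = 1, so 1 day after Sunday is Monday.

Monday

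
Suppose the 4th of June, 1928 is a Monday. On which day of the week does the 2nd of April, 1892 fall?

Saturday

Count forward from the earlier date (April 2, 1892) to the later (June 4, 1928):
From April 2, 1892 to April 2, 1928: 36 years, of which 8 contain a Feb 29 — 28×365 + 8×366 = 13148 days.
(1900 is not a leap year (divisible by 100 but not 400).)
April 1928: 30 − 2 = 28 days remain.
Then May (31): 31 days.
June 1–4, 1928: 4 days.
Residual: 63 days.
Total: 13211 days.
13211 mod 7 = 2, so 2 days before Monday is Saturday.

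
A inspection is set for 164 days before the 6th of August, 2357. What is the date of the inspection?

the 23rd of February, 2357

Count 164 days before August 6, 2357:
February 2357: 28 − 23 = 5 days remain (2357 is not a leap year, so February has 28 days).
Then March (31), April (30), May (31), June (30), July (31): 31 + 30 + 31 + 30 + 31 = 153 days.
August 1–6, 2357: 6 days.
Total: 5 + 153 + 6 = 164 days.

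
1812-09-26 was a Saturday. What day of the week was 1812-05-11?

Monday

Count forward from the earlier date (May 11, 1812) to the later (September 26, 1812):
May 1812: 31 − 11 = 20 days remain.
Then June (30), July (31), August (31): 30 + 31 + 31 = 92 days.
September 1–26, 1812: 26 days.
Total: 20 + 92 + 26 = 138 days.
138 mod 7 = 5, so 5 days before Saturday is Monday.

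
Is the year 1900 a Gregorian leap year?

1900 is not a leap year (divisible by 100 but not 400).

No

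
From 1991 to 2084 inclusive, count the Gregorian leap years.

Years divisible by 4: 1992, 1996, …, 2084 — 24 in all.
2000 is divisible by 400, so still leap.
No century exceptions apply. Count: 24.

24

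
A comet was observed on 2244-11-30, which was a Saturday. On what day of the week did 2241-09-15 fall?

Wednesday

Count forward from the earlier date (September 15, 2241) to the later (November 30, 2244):
Day-of-year of September 15, 2241: 258.
Day-of-year of November 30, 2244: 335.
2241 has 365 days, so 365 − 258 = 107 days remain in 2241.
Full years: 2242: 365; 2243: 365. Sum = 730.
Total: 107 + 730 + 335 = 1172 days.
1172 mod 7 = 3, so 3 days before Saturday is Wednesday.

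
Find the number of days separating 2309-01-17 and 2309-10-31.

January 2309: 31 − 17 = 14 days remain.
Then February 2309 (28), March (31), April (30), May (31), June (30), July (31), August (31), September (30): 28 + 31 + 30 + 31 + 30 + 31 + 31 + 30 = 242 days.
October 1–31, 2309: 31 days.
Total: 14 + 242 + 31 = 287 days.

287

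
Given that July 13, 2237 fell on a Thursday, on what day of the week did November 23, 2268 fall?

Day-of-year of July 13, 2237: 194.
Day-of-year of November 23, 2268: 328.
2237 has 365 days, so 365 − 194 = 171 days remain in 2237.
Full years 2238–2267: 23 common + 7 leap = 23×365 + 7×366 = 10957 days.
Total: 171 + 10957 + 328 = 11456 days.
11456 mod 7 = 4, so 4 days after Thursday is Monday.

Monday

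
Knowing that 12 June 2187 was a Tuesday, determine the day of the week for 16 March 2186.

Thursday

Count forward from the earlier date (March 16, 2186) to the later (June 12, 2187):
Day-of-year of March 16, 2186: 75.
Day-of-year of June 12, 2187: 163.
2186 has 365 days, so 365 − 75 = 290 days remain in 2186.
Total: 290 + 163 = 453 days.
453 mod 7 = 5, so 5 days before Tuesday is Thursday.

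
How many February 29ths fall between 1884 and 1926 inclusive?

Years divisible by 4 in [1884, 1926]: 1884, 1888, 1892, 1896, 1900, 1904, 1908, 1912, 1916, 1920, 1924.
Of these, 1900 is divisible by 100 but not 400, so not leap.
Leap years: 11 − 1 = 10.

10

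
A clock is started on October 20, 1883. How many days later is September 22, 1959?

Day-of-year of October 20, 1883: 293.
Day-of-year of September 22, 1959: 265.
1883 has 365 days, so 365 − 293 = 72 days remain in 1883.
Full years 1884–1958: 57 common + 18 leap = 57×365 + 18×366 = 27393 days.
Total: 72 + 27393 + 265 = 27730 days.

27730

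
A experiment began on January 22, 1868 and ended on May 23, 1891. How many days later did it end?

Day-of-year of January 22, 1868: 22.
Day-of-year of May 23, 1891: 143.
1868 has 366 days, so 366 − 22 = 344 days remain in 1868.
Full years 1869–1890: 17 common + 5 leap = 17×365 + 5×366 = 8035 days.
Total: 344 + 8035 + 143 = 8522 days.

8522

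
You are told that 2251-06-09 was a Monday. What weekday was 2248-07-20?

Thursday

Count forward from the earlier date (July 20, 2248) to the later (June 9, 2251):
Day-of-year of July 20, 2248: 202.
Day-of-year of June 9, 2251: 160.
2248 has 366 days, so 366 − 202 = 164 days remain in 2248.
Full years: 2249: 365; 2250: 365. Sum = 730.
Total: 164 + 730 + 160 = 1054 days.
1054 mod 7 = 4, so 4 days before Monday is Thursday.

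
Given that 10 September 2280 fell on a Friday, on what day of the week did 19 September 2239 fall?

Thursday

Count forward from the earlier date (September 19, 2239) to the later (September 10, 2280):
From September 19, 2239 to September 19, 2279: 40 years, of which 10 contain a Feb 29 — 30×365 + 10×366 = 14610 days.
September 2279: 30 − 19 = 11 days remain.
Then 11 full months totalling 336 days.
September 1–10, 2280: 10 days.
Residual: 357 days.
Total: 14967 days.
14967 mod 7 = 1, so 1 day before Friday is Thursday.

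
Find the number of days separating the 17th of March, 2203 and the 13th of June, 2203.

88

March 2203: 31 − 17 = 14 days remain.
Then April (30), May (31): 30 + 31 = 61 days.
June 1–13, 2203: 13 days.
Total: 14 + 61 + 13 = 88 days.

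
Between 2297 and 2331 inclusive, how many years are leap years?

Years divisible by 4 in [2297, 2331]: 2300, 2304, 2308, 2312, 2316, 2320, 2324, 2328.
Of these, 2300 is divisible by 100 but not 400, so not leap.
Leap years: 8 − 1 = 7.

7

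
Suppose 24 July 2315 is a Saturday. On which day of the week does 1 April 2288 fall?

Count forward from the earlier date (April 1, 2288) to the later (July 24, 2315):
From April 1, 2288 to April 1, 2315: 27 years, of which 5 contain a Feb 29 — 22×365 + 5×366 = 9860 days.
(2300 is not a leap year (divisible by 100 but not 400).)
April 2315: 30 − 1 = 29 days remain.
Then May (31), June (30): 31 + 30 = 61 days.
July 1–24, 2315: 24 days.
Residual: 114 days.
Total: 9974 days.
9974 mod 7 = 6, so 6 days before Saturday is Sunday.

Sunday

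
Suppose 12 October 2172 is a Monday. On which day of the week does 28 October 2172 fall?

Wednesday

Within October 2172: 28 − 12 = 16 days.
16 mod 7 = 2, so 2 days after Monday is Wednesday.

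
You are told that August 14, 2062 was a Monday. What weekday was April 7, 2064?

Monday

Day-of-year of August 14, 2062: 226.
Day-of-year of April 7, 2064: 98.
2062 has 365 days, so 365 − 226 = 139 days remain in 2062.
Full years: 2063: 365. Sum = 365.
Total: 139 + 365 + 98 = 602 days.
602 is a multiple of 7, so April 7, 2064 falls on the same weekday: Monday.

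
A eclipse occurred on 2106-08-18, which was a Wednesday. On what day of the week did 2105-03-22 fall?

Count forward from the earlier date (March 22, 2105) to the later (August 18, 2106):
March 22, 2105 → March 22, 2106: 365 days.
March 2106: 31 − 22 = 9 days remain.
Then April (30), May (31), June (30), July (31): 30 + 31 + 30 + 31 = 122 days.
August 1–18, 2106: 18 days.
Residual: 149 days.
Total: 514 days.
514 mod 7 = 3, so 3 days before Wednesday is Sunday.

Sunday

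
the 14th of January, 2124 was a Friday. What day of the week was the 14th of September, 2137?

Saturday

Day-of-year of January 14, 2124: 14.
Day-of-year of September 14, 2137: 257.
2124 has 366 days, so 366 − 14 = 352 days remain in 2124.
Full years 2125–2136: 9 common + 3 leap = 9×365 + 3×366 = 4383 days.
Total: 352 + 4383 + 257 = 4992 days.
4992 mod 7 = 1, so 1 day after Friday is Saturday.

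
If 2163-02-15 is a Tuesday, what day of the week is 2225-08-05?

Friday

Day-of-year of February 15, 2163: 46.
Day-of-year of August 5, 2225: 217.
2163 has 365 days, so 365 − 46 = 319 days remain in 2163.
Full years 2164–2224: 46 common + 15 leap = 46×365 + 15×366 = 22280 days.
Total: 319 + 22280 + 217 = 22816 days.
22816 mod 7 = 3, so 3 days after Tuesday is Friday.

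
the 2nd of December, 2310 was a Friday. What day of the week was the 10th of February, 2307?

Sunday

Count forward from the earlier date (February 10, 2307) to the later (December 2, 2310):
Day-of-year of February 10, 2307: 41.
Day-of-year of December 2, 2310: 336.
2307 has 365 days, so 365 − 41 = 324 days remain in 2307.
Full years: 2308: 366; 2309: 365. Sum = 731.
Total: 324 + 731 + 336 = 1391 days.
1391 mod 7 = 5, so 5 days before Friday is Sunday.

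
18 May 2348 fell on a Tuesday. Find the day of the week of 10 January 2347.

Friday

Count forward from the earlier date (January 10, 2347) to the later (May 18, 2348):
January 2347: 31 − 10 = 21 days remain.
Then 15 full months totalling 455 days.
May 1–18, 2348: 18 days.
Total: 21 + 455 + 18 = 494 days.
494 mod 7 = 4, so 4 days before Tuesday is Friday.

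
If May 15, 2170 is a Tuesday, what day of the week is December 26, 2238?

Wednesday

Day-of-year of May 15, 2170: 135.
Day-of-year of December 26, 2238: 360.
2170 has 365 days, so 365 − 135 = 230 days remain in 2170.
Full years 2171–2237: 51 common + 16 leap = 51×365 + 16×366 = 24471 days.
Total: 230 + 24471 + 360 = 25061 days.
25061 mod 7 = 1, so 1 day after Tuesday is Wednesday.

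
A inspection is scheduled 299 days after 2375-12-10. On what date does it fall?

2376-10-04

Count 299 days after December 10, 2375:
December 2375: 31 − 10 = 21 days remain.
Then 9 full months totalling 274 days.
October 1–4, 2376: 4 days.
Residual: 299 days.
Total: 299 days.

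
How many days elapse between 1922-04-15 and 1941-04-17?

From April 15, 1922 to April 15, 1941: 19 years, of which 5 contain a Feb 29 — 14×365 + 5×366 = 6940 days.
Within April 1941: 17 − 15 = 2 days.
Total: 6942 days.

6942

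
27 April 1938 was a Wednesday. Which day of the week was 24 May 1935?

Friday

Count forward from the earlier date (May 24, 1935) to the later (April 27, 1938):
Day-of-year of May 24, 1935: 144.
Day-of-year of April 27, 1938: 117.
1935 has 365 days, so 365 − 144 = 221 days remain in 1935.
Full years: 1936: 366; 1937: 365. Sum = 731.
Total: 221 + 731 + 117 = 1069 days.
1069 mod 7 = 5, so 5 days before Wednesday is Friday.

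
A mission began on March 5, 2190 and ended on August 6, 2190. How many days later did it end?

154

March 2190: 31 − 5 = 26 days remain.
Then April (30), May (31), June (30), July (31): 30 + 31 + 30 + 31 = 122 days.
August 1–6, 2190: 6 days.
Total: 26 + 122 + 6 = 154 days.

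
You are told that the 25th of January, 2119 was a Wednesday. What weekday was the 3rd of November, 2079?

Count forward from the earlier date (November 3, 2079) to the later (January 25, 2119):
Day-of-year of November 3, 2079: 307.
Day-of-year of January 25, 2119: 25.
2079 has 365 days, so 365 − 307 = 58 days remain in 2079.
Full years 2080–2118: 30 common + 9 leap = 30×365 + 9×366 = 14244 days.
Total: 58 + 14244 + 25 = 14327 days.
14327 mod 7 = 5, so 5 days before Wednesday is Friday.

Friday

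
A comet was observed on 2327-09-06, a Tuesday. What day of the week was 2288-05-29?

Tuesday

Count forward from the earlier date (May 29, 2288) to the later (September 6, 2327):
Day-of-year of May 29, 2288: 150.
Day-of-year of September 6, 2327: 249.
2288 has 366 days, so 366 − 150 = 216 days remain in 2288.
Full years 2289–2326: 30 common + 8 leap = 30×365 + 8×366 = 13878 days.
Total: 216 + 13878 + 249 = 14343 days.
14343 is a multiple of 7, so 2288-05-29 falls on the same weekday: Tuesday.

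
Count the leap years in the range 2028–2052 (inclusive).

7

Years divisible by 4 in [2028, 2052]: 2028, 2032, 2036, 2040, 2044, 2048, 2052.
No century exceptions apply. Count: 7.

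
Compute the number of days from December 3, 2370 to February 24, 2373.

December 3, 2370 → December 3, 2371: 365 days.
December 3, 2371 → December 3, 2372: 366 days (2372 is a leap year).
December 2372: 31 − 3 = 28 days remain.
Then January (31): 31 days.
February 1–24, 2373: 24 days (2373 is not a leap year).
Residual: 83 days.
Total: 814 days.

814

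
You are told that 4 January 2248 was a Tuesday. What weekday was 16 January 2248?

Within January 2248: 16 − 4 = 12 days.
12 mod 7 = 5, so 5 days after Tuesday is Sunday.

Sunday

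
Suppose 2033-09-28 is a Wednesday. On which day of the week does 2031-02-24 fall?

Count forward from the earlier date (February 24, 2031) to the later (September 28, 2033):
February 24, 2031 → February 24, 2032: 365 days.
February 24, 2032 → February 24, 2033: 366 days (2032 is a leap year).
February 2033: 28 − 24 = 4 days remain (2033 is not a leap year, so February has 28 days).
Then March (31), April (30), May (31), June (30), July (31), August (31): 31 + 30 + 31 + 30 + 31 + 31 = 184 days.
September 1–28, 2033: 28 days.
Residual: 216 days.
Total: 947 days.
947 mod 7 = 2, so 2 days before Wednesday is Monday.

Monday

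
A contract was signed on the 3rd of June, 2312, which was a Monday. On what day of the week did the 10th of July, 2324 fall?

Thursday

From June 3, 2312 to June 3, 2324: 12 years, of which 3 contain a Feb 29 — 9×365 + 3×366 = 4383 days.
June 2324: 30 − 3 = 27 days remain.
July 1–10, 2324: 10 days.
Residual: 37 days.
Total: 4420 days.
4420 mod 7 = 3, so 3 days after Monday is Thursday.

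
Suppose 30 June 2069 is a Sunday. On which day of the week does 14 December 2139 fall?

Day-of-year of June 30, 2069: 181.
Day-of-year of December 14, 2139: 348.
2069 has 365 days, so 365 − 181 = 184 days remain in 2069.
Full years 2070–2138: 53 common + 16 leap = 53×365 + 16×366 = 25201 days.
Total: 184 + 25201 + 348 = 25733 days.
25733 mod 7 = 1, so 1 day after Sunday is Monday.

Monday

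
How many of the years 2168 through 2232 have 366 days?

Years divisible by 4: 2168, 2172, …, 2232 — 17 in all.
Of these, 2200 is divisible by 100 but not 400, so not leap.
Leap years: 17 − 1 = 16.

16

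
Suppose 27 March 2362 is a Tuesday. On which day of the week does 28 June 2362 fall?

March 2362: 31 − 27 = 4 days remain.
Then April (30), May (31): 30 + 31 = 61 days.
June 1–28, 2362: 28 days.
Total: 4 + 61 + 28 = 93 days.
93 mod 7 = 2, so 2 days after Tuesday is Thursday.

Thursday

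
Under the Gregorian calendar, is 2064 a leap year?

2064 is a leap year.

Yes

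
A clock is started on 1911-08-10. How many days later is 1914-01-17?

891

Day-of-year of August 10, 1911: 222.
Day-of-year of January 17, 1914: 17.
1911 has 365 days, so 365 − 222 = 143 days remain in 1911.
Full years: 1912: 366; 1913: 365. Sum = 731.
Total: 143 + 731 + 17 = 891 days.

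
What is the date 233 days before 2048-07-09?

2047-11-19

Count 233 days before July 9, 2048:
November 2047: 30 − 19 = 11 days remain.
Then December (31), January (31), February 2048 (29), March (31), April (30), May (31), June (30): 31 + 31 + 29 + 31 + 30 + 31 + 30 = 213 days.
July 1–9, 2048: 9 days.
Total: 11 + 213 + 9 = 233 days.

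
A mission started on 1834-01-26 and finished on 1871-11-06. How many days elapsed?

13798

Day-of-year of January 26, 1834: 26.
Day-of-year of November 6, 1871: 310.
1834 has 365 days, so 365 − 26 = 339 days remain in 1834.
Full years 1835–1870: 27 common + 9 leap = 27×365 + 9×366 = 13149 days.
Total: 339 + 13149 + 310 = 13798 days.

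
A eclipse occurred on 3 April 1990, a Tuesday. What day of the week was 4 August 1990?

Saturday

April 1990: 30 − 3 = 27 days remain.
Then May (31), June (30), July (31): 31 + 30 + 31 = 92 days.
August 1–4, 1990: 4 days.
Total: 27 + 92 + 4 = 123 days.
123 mod 7 = 4, so 4 days after Tuesday is Saturday.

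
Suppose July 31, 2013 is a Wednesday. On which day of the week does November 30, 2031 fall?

Sunday

Day-of-year of July 31, 2013: 212.
Day-of-year of November 30, 2031: 334.
2013 has 365 days, so 365 − 212 = 153 days remain in 2013.
Full years 2014–2030: 13 common + 4 leap = 13×365 + 4×366 = 6209 days.
Total: 153 + 6209 + 334 = 6696 days.
6696 mod 7 = 4, so 4 days after Wednesday is Sunday.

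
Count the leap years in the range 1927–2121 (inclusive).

48

Years divisible by 4: 1928, 1932, …, 2120 — 49 in all.
Of these, 2100 is divisible by 100 but not 400, so not leap.
2000 is divisible by 400, so still leap.
Leap years: 49 − 1 = 48.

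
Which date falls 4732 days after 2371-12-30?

2384-12-13

Count 4732 days after December 30, 2371:
From December 30, 2371 to December 30, 2383: 12 years, of which 3 contain a Feb 29 — 9×365 + 3×366 = 4383 days.
December 2383: 31 − 30 = 1 day remains.
Then 11 full months totalling 335 days.
December 1–13, 2384: 13 days.
Residual: 349 days.
Total: 4732 days.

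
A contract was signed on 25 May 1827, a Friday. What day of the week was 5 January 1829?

May 1827: 31 − 25 = 6 days remain.
Then 19 full months totalling 580 days.
January 1–5, 1829: 5 days.
Total: 6 + 580 + 5 = 591 days.
591 mod 7 = 3, so 3 days after Friday is Monday.

Monday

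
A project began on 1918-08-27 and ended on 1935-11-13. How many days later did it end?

Day-of-year of August 27, 1918: 239.
Day-of-year of November 13, 1935: 317.
1918 has 365 days, so 365 − 239 = 126 days remain in 1918.
Full years 1919–1934: 12 common + 4 leap = 12×365 + 4×366 = 5844 days.
Total: 126 + 5844 + 317 = 6287 days.

6287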